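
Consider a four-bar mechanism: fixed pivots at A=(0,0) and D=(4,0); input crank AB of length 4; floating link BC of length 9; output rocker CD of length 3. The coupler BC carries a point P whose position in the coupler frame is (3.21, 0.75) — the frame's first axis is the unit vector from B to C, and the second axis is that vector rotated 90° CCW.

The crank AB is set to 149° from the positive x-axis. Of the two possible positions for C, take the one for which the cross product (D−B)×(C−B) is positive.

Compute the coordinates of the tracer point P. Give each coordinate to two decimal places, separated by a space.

A=(0,0), D=(4.00,0)
B = A + 4.00·(cos149°, sin149°) = (-3.4287, 2.0602)
|BD| = 7.7090
circle(B,9.00) ∩ circle(D,3.00): a=8.5244, h=2.8871
  candidates: C₊=(5.5572,2.5642) cross=22.257; C₋=(4.0141,-3.0000) cross=-22.257
  mode + wants cross > 0 → take C=(5.5572,2.5642) (cross=22.257)
ex = (C−B)/|BC| = (0.9984,0.0560); ey = (-0.0560,0.9984)
P = B + 3.21·ex + 0.75·ey = (-0.2657,2.9888)

-0.27 2.99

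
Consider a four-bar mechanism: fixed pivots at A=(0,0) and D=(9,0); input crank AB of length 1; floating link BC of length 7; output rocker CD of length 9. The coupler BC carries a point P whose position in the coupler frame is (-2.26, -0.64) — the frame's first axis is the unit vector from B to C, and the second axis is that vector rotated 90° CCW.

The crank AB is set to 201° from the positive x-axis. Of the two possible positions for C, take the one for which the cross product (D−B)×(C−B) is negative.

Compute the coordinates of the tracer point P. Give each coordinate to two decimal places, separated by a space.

-2.64 1.26

A=(0,0), D=(9.00,0)
B = A + 1.00·(cos201°, sin201°) = (-0.9336, -0.3584)
|BD| = 9.9400
circle(B,7.00) ∩ circle(D,9.00): a=3.3604, h=6.1407
  candidates: C₊=(2.2032,5.8995) cross=61.039; C₋=(2.6460,-6.3739) cross=-61.039
  mode - wants cross < 0 → take C=(2.6460,-6.3739) (cross=-61.039)
ex = (C−B)/|BC| = (0.5114,-0.8594); ey = (0.8594,0.5114)
P = B + -2.26·ex + -0.64·ey = (-2.6393,1.2565)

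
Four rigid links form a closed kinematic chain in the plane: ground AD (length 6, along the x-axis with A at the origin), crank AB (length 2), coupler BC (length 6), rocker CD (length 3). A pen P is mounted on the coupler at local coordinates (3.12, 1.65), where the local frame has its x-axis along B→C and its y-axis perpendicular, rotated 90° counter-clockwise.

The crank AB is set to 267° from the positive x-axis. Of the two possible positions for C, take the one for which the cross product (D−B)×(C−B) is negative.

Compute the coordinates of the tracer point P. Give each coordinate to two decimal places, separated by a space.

3.25 -0.89

A=(0,0), D=(6.00,0)
B = A + 2.00·(cos267°, sin267°) = (-0.1047, -1.9973)
|BD| = 6.4231
circle(B,6.00) ∩ circle(D,3.00): a=5.3133, h=2.7872
  candidates: C₊=(4.0786,2.3039) cross=17.902; C₋=(5.8119,-2.9941) cross=-17.902
  mode - wants cross < 0 → take C=(5.8119,-2.9941) (cross=-17.902)
ex = (C−B)/|BC| = (0.9861,-0.1661); ey = (0.1661,0.9861)
P = B + 3.12·ex + 1.65·ey = (3.2461,-0.8885)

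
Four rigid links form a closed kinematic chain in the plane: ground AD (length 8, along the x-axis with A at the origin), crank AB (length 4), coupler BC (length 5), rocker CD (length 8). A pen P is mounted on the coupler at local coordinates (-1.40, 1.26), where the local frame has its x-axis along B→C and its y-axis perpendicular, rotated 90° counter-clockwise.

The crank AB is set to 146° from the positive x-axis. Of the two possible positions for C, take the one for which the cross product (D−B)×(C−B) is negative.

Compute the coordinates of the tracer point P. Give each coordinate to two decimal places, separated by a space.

A=(0,0), D=(8.00,0)
B = A + 4.00·(cos146°, sin146°) = (-3.3162, 2.2368)
|BD| = 11.5351
circle(B,5.00) ∩ circle(D,8.00): a=4.0771, h=2.8944
  candidates: C₊=(1.2448,4.2857) cross=33.387; C₋=(0.1223,-1.3933) cross=-33.387
  mode - wants cross < 0 → take C=(0.1223,-1.3933) (cross=-33.387)
ex = (C−B)/|BC| = (0.6877,-0.7260); ey = (0.7260,0.6877)
P = B + -1.40·ex + 1.26·ey = (-3.3641,4.1197)

-3.36 4.12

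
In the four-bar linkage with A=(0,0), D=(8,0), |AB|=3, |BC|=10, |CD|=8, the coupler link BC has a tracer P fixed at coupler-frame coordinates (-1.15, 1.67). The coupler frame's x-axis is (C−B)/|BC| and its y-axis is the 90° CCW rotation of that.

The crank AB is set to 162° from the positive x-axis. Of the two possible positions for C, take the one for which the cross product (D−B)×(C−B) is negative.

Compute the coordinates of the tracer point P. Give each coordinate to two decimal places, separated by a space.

A=(0,0), D=(8.00,0)
B = A + 3.00·(cos162°, sin162°) = (-2.8532, 0.9271)
|BD| = 10.8927
circle(B,10.00) ∩ circle(D,8.00): a=7.0988, h=7.0432
  candidates: C₊=(4.8193,7.3405) cross=76.719; C₋=(3.6205,-6.6948) cross=-76.719
  mode - wants cross < 0 → take C=(3.6205,-6.6948) (cross=-76.719)
ex = (C−B)/|BC| = (0.6474,-0.7622); ey = (0.7622,0.6474)
P = B + -1.15·ex + 1.67·ey = (-2.3248,2.8847)

-2.32 2.88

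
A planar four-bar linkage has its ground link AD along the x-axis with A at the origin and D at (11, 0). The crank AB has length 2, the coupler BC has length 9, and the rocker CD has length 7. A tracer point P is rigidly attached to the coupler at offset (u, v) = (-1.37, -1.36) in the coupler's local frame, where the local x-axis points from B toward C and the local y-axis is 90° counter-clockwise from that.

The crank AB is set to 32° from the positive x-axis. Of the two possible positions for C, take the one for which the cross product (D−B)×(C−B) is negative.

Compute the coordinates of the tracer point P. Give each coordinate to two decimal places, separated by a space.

A=(0,0), D=(11.00,0)
B = A + 2.00·(cos32°, sin32°) = (1.6961, 1.0598)
|BD| = 9.3641
circle(B,9.00) ∩ circle(D,7.00): a=6.3907, h=6.3371
  candidates: C₊=(8.7630,6.6329) cross=59.341; C₋=(7.3285,-5.9599) cross=-59.341
  mode - wants cross < 0 → take C=(7.3285,-5.9599) (cross=-59.341)
ex = (C−B)/|BC| = (0.6258,-0.7800); ey = (0.7800,0.6258)
P = B + -1.37·ex + -1.36·ey = (-0.2220,1.2773)

-0.22 1.28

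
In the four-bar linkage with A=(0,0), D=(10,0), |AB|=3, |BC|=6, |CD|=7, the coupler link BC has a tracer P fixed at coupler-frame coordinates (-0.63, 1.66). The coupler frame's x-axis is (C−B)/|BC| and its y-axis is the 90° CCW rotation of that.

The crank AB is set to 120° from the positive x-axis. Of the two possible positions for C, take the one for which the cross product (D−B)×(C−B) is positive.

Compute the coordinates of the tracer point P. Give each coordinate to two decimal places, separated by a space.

-2.52 4.05

A=(0,0), D=(10.00,0)
B = A + 3.00·(cos120°, sin120°) = (-1.5000, 2.5981)
|BD| = 11.7898
circle(B,6.00) ∩ circle(D,7.00): a=5.3436, h=2.7287
  candidates: C₊=(4.3136,4.0822) cross=32.171; C₋=(3.1109,-1.2411) cross=-32.171
  mode + wants cross > 0 → take C=(4.3136,4.0822) (cross=32.171)
ex = (C−B)/|BC| = (0.9689,0.2474); ey = (-0.2474,0.9689)
P = B + -0.63·ex + 1.66·ey = (-2.5210,4.0507)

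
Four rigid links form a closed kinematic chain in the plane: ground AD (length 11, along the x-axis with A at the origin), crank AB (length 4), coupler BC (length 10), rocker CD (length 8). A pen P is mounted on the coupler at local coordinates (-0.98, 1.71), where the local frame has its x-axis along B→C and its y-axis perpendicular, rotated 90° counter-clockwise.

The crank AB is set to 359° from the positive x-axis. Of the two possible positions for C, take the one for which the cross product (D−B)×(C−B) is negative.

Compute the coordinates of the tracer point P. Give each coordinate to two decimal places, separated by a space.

4.74 1.75

A=(0,0), D=(11.00,0)
B = A + 4.00·(cos359°, sin359°) = (3.9994, -0.0698)
|BD| = 7.0010
circle(B,10.00) ∩ circle(D,8.00): a=6.0716, h=7.9458
  candidates: C₊=(9.9914,7.9362) cross=55.628; C₋=(10.1499,-7.9547) cross=-55.628
  mode - wants cross < 0 → take C=(10.1499,-7.9547) (cross=-55.628)
ex = (C−B)/|BC| = (0.6150,-0.7885); ey = (0.7885,0.6150)
P = B + -0.98·ex + 1.71·ey = (4.7450,1.7546)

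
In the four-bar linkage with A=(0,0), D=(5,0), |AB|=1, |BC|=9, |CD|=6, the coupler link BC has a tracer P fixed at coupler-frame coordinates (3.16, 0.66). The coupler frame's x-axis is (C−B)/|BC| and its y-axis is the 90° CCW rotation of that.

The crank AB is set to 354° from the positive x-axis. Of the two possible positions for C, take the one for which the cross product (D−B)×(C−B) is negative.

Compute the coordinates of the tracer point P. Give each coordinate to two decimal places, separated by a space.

4.05 -1.15

A=(0,0), D=(5.00,0)
B = A + 1.00·(cos354°, sin354°) = (0.9945, -0.1045)
|BD| = 4.0068
circle(B,9.00) ∩ circle(D,6.00): a=7.6188, h=4.7910
  candidates: C₊=(8.4858,4.8836) cross=19.197; C₋=(8.7357,-4.6951) cross=-19.197
  mode - wants cross < 0 → take C=(8.7357,-4.6951) (cross=-19.197)
ex = (C−B)/|BC| = (0.8601,-0.5101); ey = (0.5101,0.8601)
P = B + 3.16·ex + 0.66·ey = (4.0492,-1.1487)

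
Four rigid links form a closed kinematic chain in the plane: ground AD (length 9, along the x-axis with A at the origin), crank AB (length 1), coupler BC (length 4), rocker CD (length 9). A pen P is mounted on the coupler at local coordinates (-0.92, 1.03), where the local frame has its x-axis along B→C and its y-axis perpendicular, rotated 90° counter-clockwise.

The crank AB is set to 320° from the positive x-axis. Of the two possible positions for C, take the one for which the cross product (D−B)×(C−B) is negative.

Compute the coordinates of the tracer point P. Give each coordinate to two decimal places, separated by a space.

1.67 0.40

A=(0,0), D=(9.00,0)
B = A + 1.00·(cos320°, sin320°) = (0.7660, -0.6428)
|BD| = 8.2590
circle(B,4.00) ∩ circle(D,9.00): a=0.1944, h=3.9953
  candidates: C₊=(0.6489,3.3555) cross=32.997; C₋=(1.2708,-4.6108) cross=-32.997
  mode - wants cross < 0 → take C=(1.2708,-4.6108) (cross=-32.997)
ex = (C−B)/|BC| = (0.1262,-0.9920); ey = (0.9920,0.1262)
P = B + -0.92·ex + 1.03·ey = (1.6717,0.3998)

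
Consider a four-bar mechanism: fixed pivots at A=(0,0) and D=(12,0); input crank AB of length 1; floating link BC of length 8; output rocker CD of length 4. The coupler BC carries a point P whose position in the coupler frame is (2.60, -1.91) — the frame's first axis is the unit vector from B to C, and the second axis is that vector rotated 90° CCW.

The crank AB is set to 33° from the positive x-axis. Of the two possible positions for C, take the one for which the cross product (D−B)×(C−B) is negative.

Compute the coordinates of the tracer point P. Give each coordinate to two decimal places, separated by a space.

2.74 -2.06

A=(0,0), D=(12.00,0)
B = A + 1.00·(cos33°, sin33°) = (0.8387, 0.5446)
|BD| = 11.1746
circle(B,8.00) ∩ circle(D,4.00): a=7.7350, h=2.0419
  candidates: C₊=(8.6640,2.2071) cross=22.817; C₋=(8.4650,-1.8718) cross=-22.817
  mode - wants cross < 0 → take C=(8.4650,-1.8718) (cross=-22.817)
ex = (C−B)/|BC| = (0.9533,-0.3021); ey = (0.3021,0.9533)
P = B + 2.60·ex + -1.91·ey = (2.7403,-2.0615)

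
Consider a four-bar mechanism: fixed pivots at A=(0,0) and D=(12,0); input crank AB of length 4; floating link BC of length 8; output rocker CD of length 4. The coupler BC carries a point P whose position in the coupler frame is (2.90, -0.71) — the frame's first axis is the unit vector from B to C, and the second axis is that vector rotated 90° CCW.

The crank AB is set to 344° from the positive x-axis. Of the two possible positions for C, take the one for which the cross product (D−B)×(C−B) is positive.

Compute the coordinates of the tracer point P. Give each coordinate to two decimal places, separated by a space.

A=(0,0), D=(12.00,0)
B = A + 4.00·(cos344°, sin344°) = (3.8450, -1.1025)
|BD| = 8.2291
circle(B,8.00) ∩ circle(D,4.00): a=7.0310, h=3.8164
  candidates: C₊=(10.3014,3.6214) cross=31.405; C₋=(11.3240,-3.9425) cross=-31.405
  mode + wants cross > 0 → take C=(10.3014,3.6214) (cross=31.405)
ex = (C−B)/|BC| = (0.8070,0.5905); ey = (-0.5905,0.8070)
P = B + 2.90·ex + -0.71·ey = (6.6047,0.0369)

6.60 0.04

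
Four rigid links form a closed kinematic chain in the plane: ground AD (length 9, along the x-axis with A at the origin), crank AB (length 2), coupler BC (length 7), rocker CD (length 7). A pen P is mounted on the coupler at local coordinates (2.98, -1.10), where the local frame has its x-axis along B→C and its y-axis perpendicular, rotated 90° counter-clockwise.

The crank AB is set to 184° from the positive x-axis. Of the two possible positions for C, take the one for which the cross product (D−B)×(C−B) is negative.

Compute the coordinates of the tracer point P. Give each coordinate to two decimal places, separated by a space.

-0.30 -2.83

A=(0,0), D=(9.00,0)
B = A + 2.00·(cos184°, sin184°) = (-1.9951, -0.1395)
|BD| = 10.9960
circle(B,7.00) ∩ circle(D,7.00): a=5.4980, h=4.3327
  candidates: C₊=(3.4475,4.2626) cross=47.642; C₋=(3.5574,-4.4021) cross=-47.642
  mode - wants cross < 0 → take C=(3.5574,-4.4021) (cross=-47.642)
ex = (C−B)/|BC| = (0.7932,-0.6089); ey = (0.6089,0.7932)
P = B + 2.98·ex + -1.10·ey = (-0.3012,-2.8267)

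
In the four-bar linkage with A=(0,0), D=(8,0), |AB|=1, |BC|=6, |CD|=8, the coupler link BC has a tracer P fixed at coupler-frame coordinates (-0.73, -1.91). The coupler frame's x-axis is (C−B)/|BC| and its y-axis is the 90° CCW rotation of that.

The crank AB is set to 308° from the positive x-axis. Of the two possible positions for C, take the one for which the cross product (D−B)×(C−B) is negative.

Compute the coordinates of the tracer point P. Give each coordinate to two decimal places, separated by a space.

-1.43 -0.89

A=(0,0), D=(8.00,0)
B = A + 1.00·(cos308°, sin308°) = (0.6157, -0.7880)
|BD| = 7.4263
circle(B,6.00) ∩ circle(D,8.00): a=1.8279, h=5.7148
  candidates: C₊=(1.8269,5.0885) cross=42.439; C₋=(3.0397,-6.2766) cross=-42.439
  mode - wants cross < 0 → take C=(3.0397,-6.2766) (cross=-42.439)
ex = (C−B)/|BC| = (0.4040,-0.9148); ey = (0.9148,0.4040)
P = B + -0.73·ex + -1.91·ey = (-1.4264,-0.8919)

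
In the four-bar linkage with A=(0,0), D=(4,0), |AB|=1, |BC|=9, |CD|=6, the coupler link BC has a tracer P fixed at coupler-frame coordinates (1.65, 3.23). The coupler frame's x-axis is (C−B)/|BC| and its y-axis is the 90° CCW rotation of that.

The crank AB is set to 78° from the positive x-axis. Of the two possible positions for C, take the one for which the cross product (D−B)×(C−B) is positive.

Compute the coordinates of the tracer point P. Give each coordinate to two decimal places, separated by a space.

A=(0,0), D=(4.00,0)
B = A + 1.00·(cos78°, sin78°) = (0.2079, 0.9781)
|BD| = 3.9162
circle(B,9.00) ∩ circle(D,6.00): a=7.7035, h=4.6537
  candidates: C₊=(8.8296,3.5603) cross=18.225; C₋=(6.5049,-5.4521) cross=-18.225
  mode + wants cross > 0 → take C=(8.8296,3.5603) (cross=18.225)
ex = (C−B)/|BC| = (0.9580,0.2869); ey = (-0.2869,0.9580)
P = B + 1.65·ex + 3.23·ey = (0.8619,4.5457)

0.86 4.55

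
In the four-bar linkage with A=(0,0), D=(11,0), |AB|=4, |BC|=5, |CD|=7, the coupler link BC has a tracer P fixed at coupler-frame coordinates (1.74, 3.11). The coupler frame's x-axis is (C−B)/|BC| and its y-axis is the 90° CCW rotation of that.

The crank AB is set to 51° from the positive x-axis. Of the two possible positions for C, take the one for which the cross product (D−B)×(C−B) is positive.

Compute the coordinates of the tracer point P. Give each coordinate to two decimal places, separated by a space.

2.45 6.67

A=(0,0), D=(11.00,0)
B = A + 4.00·(cos51°, sin51°) = (2.5173, 3.1086)
|BD| = 9.0344
circle(B,5.00) ∩ circle(D,7.00): a=3.1889, h=3.8511
  candidates: C₊=(6.8366,5.6272) cross=34.792; C₋=(4.1864,-1.6046) cross=-34.792
  mode + wants cross > 0 → take C=(6.8366,5.6272) (cross=34.792)
ex = (C−B)/|BC| = (0.8639,0.5037); ey = (-0.5037,0.8639)
P = B + 1.74·ex + 3.11·ey = (2.4538,6.6717)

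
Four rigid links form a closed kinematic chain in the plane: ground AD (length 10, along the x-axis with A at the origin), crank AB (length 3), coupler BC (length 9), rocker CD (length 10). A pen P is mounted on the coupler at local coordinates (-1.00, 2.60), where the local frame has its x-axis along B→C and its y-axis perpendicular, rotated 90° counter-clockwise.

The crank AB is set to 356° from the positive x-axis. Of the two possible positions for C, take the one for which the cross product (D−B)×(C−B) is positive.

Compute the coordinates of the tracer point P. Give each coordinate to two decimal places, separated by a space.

0.24 -0.64

A=(0,0), D=(10.00,0)
B = A + 3.00·(cos356°, sin356°) = (2.9927, -0.2093)
|BD| = 7.0104
circle(B,9.00) ∩ circle(D,10.00): a=2.1501, h=8.7394
  candidates: C₊=(4.8809,8.5904) cross=61.267; C₋=(5.4027,-8.8806) cross=-61.267
  mode + wants cross > 0 → take C=(4.8809,8.5904) (cross=61.267)
ex = (C−B)/|BC| = (0.2098,0.9777); ey = (-0.9777,0.2098)
P = B + -1.00·ex + 2.60·ey = (0.2408,-0.6415)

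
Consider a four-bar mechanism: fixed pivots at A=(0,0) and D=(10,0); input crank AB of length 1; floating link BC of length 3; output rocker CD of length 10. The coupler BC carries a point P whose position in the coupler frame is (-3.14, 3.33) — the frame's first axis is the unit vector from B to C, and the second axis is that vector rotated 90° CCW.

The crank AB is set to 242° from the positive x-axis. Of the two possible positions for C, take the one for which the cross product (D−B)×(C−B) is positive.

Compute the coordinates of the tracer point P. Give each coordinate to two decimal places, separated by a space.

-4.42 -3.19

A=(0,0), D=(10.00,0)
B = A + 1.00·(cos242°, sin242°) = (-0.4695, -0.8829)
|BD| = 10.5066
circle(B,3.00) ∩ circle(D,10.00): a=0.9227, h=2.8546
  candidates: C₊=(0.2101,2.0391) cross=29.992; C₋=(0.6899,-3.6499) cross=-29.992
  mode + wants cross > 0 → take C=(0.2101,2.0391) (cross=29.992)
ex = (C−B)/|BC| = (0.2265,0.9740); ey = (-0.9740,0.2265)
P = B + -3.14·ex + 3.33·ey = (-4.4242,-3.1870)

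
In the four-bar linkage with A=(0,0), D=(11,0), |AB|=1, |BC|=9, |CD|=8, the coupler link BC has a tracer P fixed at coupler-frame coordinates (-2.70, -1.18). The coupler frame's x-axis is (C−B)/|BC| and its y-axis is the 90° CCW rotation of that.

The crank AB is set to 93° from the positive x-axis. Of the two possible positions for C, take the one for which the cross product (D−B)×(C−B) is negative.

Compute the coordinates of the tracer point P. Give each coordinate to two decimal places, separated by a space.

-2.68 2.34

A=(0,0), D=(11.00,0)
B = A + 1.00·(cos93°, sin93°) = (-0.0523, 0.9986)
|BD| = 11.0974
circle(B,9.00) ∩ circle(D,8.00): a=6.3146, h=6.4129
  candidates: C₊=(6.8138,6.8173) cross=71.166; C₋=(5.6596,-5.9565) cross=-71.166
  mode - wants cross < 0 → take C=(5.6596,-5.9565) (cross=-71.166)
ex = (C−B)/|BC| = (0.6347,-0.7728); ey = (0.7728,0.6347)
P = B + -2.70·ex + -1.18·ey = (-2.6778,2.3363)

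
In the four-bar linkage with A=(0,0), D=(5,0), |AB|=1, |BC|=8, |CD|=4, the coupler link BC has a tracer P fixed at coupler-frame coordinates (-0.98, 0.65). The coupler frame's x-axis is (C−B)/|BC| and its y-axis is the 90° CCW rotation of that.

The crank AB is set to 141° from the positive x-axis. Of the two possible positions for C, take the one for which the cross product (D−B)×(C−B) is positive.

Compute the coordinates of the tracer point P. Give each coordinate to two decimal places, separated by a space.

-1.93 0.86

A=(0,0), D=(5.00,0)
B = A + 1.00·(cos141°, sin141°) = (-0.7771, 0.6293)
|BD| = 5.8113
circle(B,8.00) ∩ circle(D,4.00): a=7.0355, h=3.8081
  candidates: C₊=(6.6294,3.6531) cross=22.130; C₋=(5.8046,-3.9182) cross=-22.130
  mode + wants cross > 0 → take C=(6.6294,3.6531) (cross=22.130)
ex = (C−B)/|BC| = (0.9258,0.3780); ey = (-0.3780,0.9258)
P = B + -0.98·ex + 0.65·ey = (-1.9301,0.8607)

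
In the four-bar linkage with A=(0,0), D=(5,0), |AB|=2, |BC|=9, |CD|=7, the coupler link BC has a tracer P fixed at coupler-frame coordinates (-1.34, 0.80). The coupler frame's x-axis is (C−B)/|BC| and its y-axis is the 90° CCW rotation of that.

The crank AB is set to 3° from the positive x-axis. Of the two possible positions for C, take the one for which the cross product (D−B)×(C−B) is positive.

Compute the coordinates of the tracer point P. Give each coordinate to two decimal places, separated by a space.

0.45 -0.11

A=(0,0), D=(5.00,0)
B = A + 2.00·(cos3°, sin3°) = (1.9973, 0.1047)
|BD| = 3.0046
circle(B,9.00) ∩ circle(D,7.00): a=6.8275, h=5.8639
  candidates: C₊=(9.0249,5.7271) cross=17.618; C₋=(8.6163,-5.9935) cross=-17.618
  mode + wants cross > 0 → take C=(9.0249,5.7271) (cross=17.618)
ex = (C−B)/|BC| = (0.7809,0.6247); ey = (-0.6247,0.7809)
P = B + -1.34·ex + 0.80·ey = (0.4511,-0.1078)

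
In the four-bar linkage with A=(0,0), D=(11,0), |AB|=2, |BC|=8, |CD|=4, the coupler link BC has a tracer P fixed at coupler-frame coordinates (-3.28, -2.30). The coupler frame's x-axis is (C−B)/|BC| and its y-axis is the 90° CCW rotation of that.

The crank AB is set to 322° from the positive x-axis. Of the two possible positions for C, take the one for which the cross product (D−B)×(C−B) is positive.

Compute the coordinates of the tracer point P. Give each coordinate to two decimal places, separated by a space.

A=(0,0), D=(11.00,0)
B = A + 2.00·(cos322°, sin322°) = (1.5760, -1.2313)
|BD| = 9.5041
circle(B,8.00) ∩ circle(D,4.00): a=7.2773, h=3.3228
  candidates: C₊=(8.3615,3.0063) cross=31.581; C₋=(9.2225,-3.5833) cross=-31.581
  mode + wants cross > 0 → take C=(8.3615,3.0063) (cross=31.581)
ex = (C−B)/|BC| = (0.8482,0.5297); ey = (-0.5297,0.8482)
P = B + -3.28·ex + -2.30·ey = (0.0123,-4.9196)

0.01 -4.92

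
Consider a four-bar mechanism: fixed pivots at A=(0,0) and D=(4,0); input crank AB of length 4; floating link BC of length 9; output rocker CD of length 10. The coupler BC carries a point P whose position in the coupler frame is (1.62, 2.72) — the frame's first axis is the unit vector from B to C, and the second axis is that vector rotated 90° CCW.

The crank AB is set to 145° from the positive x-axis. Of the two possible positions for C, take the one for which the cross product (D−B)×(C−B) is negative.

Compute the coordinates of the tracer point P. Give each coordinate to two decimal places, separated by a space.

A=(0,0), D=(4.00,0)
B = A + 4.00·(cos145°, sin145°) = (-3.2766, 2.2943)
|BD| = 7.6297
circle(B,9.00) ∩ circle(D,10.00): a=2.5697, h=8.6253
  candidates: C₊=(1.7679,9.7477) cross=65.809; C₋=(-3.4195,-6.7046) cross=-65.809
  mode - wants cross < 0 → take C=(-3.4195,-6.7046) (cross=-65.809)
ex = (C−B)/|BC| = (-0.0159,-0.9999); ey = (0.9999,-0.0159)
P = B + 1.62·ex + 2.72·ey = (-0.5827,0.6313)

-0.58 0.63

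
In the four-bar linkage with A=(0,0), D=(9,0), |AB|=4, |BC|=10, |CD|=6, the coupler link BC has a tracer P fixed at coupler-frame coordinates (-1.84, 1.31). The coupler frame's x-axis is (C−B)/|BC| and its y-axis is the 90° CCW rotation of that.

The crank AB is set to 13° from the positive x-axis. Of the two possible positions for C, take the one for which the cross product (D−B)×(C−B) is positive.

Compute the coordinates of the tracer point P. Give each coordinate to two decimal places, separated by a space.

A=(0,0), D=(9.00,0)
B = A + 4.00·(cos13°, sin13°) = (3.8975, 0.8998)
|BD| = 5.1813
circle(B,10.00) ∩ circle(D,6.00): a=8.7667, h=4.8108
  candidates: C₊=(13.3665,4.1151) cross=24.926; C₋=(11.6955,-5.3604) cross=-24.926
  mode + wants cross > 0 → take C=(13.3665,4.1151) (cross=24.926)
ex = (C−B)/|BC| = (0.9469,0.3215); ey = (-0.3215,0.9469)
P = B + -1.84·ex + 1.31·ey = (1.7340,1.5486)

1.73 1.55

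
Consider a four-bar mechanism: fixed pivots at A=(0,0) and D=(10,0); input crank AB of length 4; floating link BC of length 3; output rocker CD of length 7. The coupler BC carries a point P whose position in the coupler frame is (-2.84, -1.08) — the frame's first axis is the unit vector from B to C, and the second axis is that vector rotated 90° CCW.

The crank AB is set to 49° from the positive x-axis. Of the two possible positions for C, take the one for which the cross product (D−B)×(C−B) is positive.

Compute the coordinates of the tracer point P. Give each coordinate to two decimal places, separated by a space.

A=(0,0), D=(10.00,0)
B = A + 4.00·(cos49°, sin49°) = (2.6242, 3.0188)
|BD| = 7.9696
circle(B,3.00) ∩ circle(D,7.00): a=1.4753, h=2.6122
  candidates: C₊=(4.9791,4.8775) cross=20.818; C₋=(3.0001,0.0425) cross=-20.818
  mode + wants cross > 0 → take C=(4.9791,4.8775) (cross=20.818)
ex = (C−B)/|BC| = (0.7849,0.6196); ey = (-0.6196,0.7849)
P = B + -2.84·ex + -1.08·ey = (1.0641,0.4115)

1.06 0.41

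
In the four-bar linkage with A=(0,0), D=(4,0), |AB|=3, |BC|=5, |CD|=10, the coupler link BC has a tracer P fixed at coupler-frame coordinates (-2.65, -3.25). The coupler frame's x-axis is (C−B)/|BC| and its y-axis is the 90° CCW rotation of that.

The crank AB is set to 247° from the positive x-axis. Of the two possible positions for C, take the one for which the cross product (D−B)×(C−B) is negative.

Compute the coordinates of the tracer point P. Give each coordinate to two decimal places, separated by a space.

-3.58 0.67

A=(0,0), D=(4.00,0)
B = A + 3.00·(cos247°, sin247°) = (-1.1722, -2.7615)
|BD| = 5.8632
circle(B,5.00) ∩ circle(D,10.00): a=-3.4642, h=3.6055
  candidates: C₊=(-5.9262,-1.2126) cross=21.140; C₋=(-2.5299,-7.5736) cross=-21.140
  mode - wants cross < 0 → take C=(-2.5299,-7.5736) (cross=-21.140)
ex = (C−B)/|BC| = (-0.2715,-0.9624); ey = (0.9624,-0.2715)
P = B + -2.65·ex + -3.25·ey = (-3.5805,0.6714)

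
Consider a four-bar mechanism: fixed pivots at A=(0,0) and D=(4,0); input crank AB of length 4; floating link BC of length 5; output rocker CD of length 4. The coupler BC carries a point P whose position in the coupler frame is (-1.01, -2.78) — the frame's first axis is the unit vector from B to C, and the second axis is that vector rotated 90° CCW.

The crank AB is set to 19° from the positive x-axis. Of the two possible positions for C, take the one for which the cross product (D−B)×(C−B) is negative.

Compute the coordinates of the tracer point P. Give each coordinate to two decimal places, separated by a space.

1.73 3.43

A=(0,0), D=(4.00,0)
B = A + 4.00·(cos19°, sin19°) = (3.7821, 1.3023)
|BD| = 1.3204
circle(B,5.00) ∩ circle(D,4.00): a=4.0683, h=2.9067
  candidates: C₊=(7.3204,-2.2305) cross=3.838; C₋=(1.5867,-3.1900) cross=-3.838
  mode - wants cross < 0 → take C=(1.5867,-3.1900) (cross=-3.838)
ex = (C−B)/|BC| = (-0.4391,-0.8984); ey = (0.8984,-0.4391)
P = B + -1.01·ex + -2.78·ey = (1.7279,3.4303)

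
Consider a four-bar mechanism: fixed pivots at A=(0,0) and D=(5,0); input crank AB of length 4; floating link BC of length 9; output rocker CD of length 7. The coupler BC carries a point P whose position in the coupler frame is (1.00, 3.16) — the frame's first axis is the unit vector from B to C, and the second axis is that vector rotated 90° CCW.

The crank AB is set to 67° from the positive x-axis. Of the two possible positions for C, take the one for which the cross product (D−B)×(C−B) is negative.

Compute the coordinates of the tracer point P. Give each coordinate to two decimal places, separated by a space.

4.56 2.27

A=(0,0), D=(5.00,0)
B = A + 4.00·(cos67°, sin67°) = (1.5629, 3.6820)
|BD| = 5.0369
circle(B,9.00) ∩ circle(D,7.00): a=5.6950, h=6.9690
  candidates: C₊=(10.5434,4.2744) cross=35.102; C₋=(0.3547,-5.2365) cross=-35.102
  mode - wants cross < 0 → take C=(0.3547,-5.2365) (cross=-35.102)
ex = (C−B)/|BC| = (-0.1342,-0.9909); ey = (0.9909,-0.1342)
P = B + 1.00·ex + 3.16·ey = (4.5601,2.2668)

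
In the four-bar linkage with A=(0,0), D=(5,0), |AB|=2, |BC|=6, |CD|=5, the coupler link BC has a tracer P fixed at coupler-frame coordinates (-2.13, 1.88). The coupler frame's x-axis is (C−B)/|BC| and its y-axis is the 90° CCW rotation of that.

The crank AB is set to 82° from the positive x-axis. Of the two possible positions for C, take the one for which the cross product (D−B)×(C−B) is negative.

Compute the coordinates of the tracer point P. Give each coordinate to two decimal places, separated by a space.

A=(0,0), D=(5.00,0)
B = A + 2.00·(cos82°, sin82°) = (0.2783, 1.9805)
|BD| = 5.1202
circle(B,6.00) ∩ circle(D,5.00): a=3.6343, h=4.7741
  candidates: C₊=(5.4764,4.9773) cross=24.444; C₋=(1.7831,-3.8277) cross=-24.444
  mode - wants cross < 0 → take C=(1.7831,-3.8277) (cross=-24.444)
ex = (C−B)/|BC| = (0.2508,-0.9680); ey = (0.9680,0.2508)
P = B + -2.13·ex + 1.88·ey = (1.5641,4.5139)

1.56 4.51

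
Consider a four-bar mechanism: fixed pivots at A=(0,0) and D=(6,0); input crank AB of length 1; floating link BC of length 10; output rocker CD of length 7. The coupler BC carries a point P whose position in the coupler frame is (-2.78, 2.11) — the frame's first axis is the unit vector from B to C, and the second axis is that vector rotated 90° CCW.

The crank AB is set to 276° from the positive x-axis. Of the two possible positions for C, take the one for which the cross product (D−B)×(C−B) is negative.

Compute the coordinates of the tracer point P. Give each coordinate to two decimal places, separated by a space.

-1.02 2.31

A=(0,0), D=(6.00,0)
B = A + 1.00·(cos276°, sin276°) = (0.1045, -0.9945)
|BD| = 5.9788
circle(B,10.00) ∩ circle(D,7.00): a=7.2545, h=6.8828
  candidates: C₊=(6.1130,6.9991) cross=41.150; C₋=(8.4028,-6.5747) cross=-41.150
  mode - wants cross < 0 → take C=(8.4028,-6.5747) (cross=-41.150)
ex = (C−B)/|BC| = (0.8298,-0.5580); ey = (0.5580,0.8298)
P = B + -2.78·ex + 2.11·ey = (-1.0250,2.3077)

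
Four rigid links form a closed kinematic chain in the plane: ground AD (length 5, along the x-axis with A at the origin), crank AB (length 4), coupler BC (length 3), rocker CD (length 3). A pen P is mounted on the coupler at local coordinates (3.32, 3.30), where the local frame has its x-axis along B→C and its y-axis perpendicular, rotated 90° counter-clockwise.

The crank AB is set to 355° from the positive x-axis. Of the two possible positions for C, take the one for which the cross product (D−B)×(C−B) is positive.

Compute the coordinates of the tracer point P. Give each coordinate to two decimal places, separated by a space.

A=(0,0), D=(5.00,0)
B = A + 4.00·(cos355°, sin355°) = (3.9848, -0.3486)
|BD| = 1.0734
circle(B,3.00) ∩ circle(D,3.00): a=0.5367, h=2.9516
  candidates: C₊=(3.5338,2.6173) cross=3.168; C₋=(5.4510,-2.9659) cross=-3.168
  mode + wants cross > 0 → take C=(3.5338,2.6173) (cross=3.168)
ex = (C−B)/|BC| = (-0.1503,0.9886); ey = (-0.9886,-0.1503)
P = B + 3.32·ex + 3.30·ey = (0.2232,2.4375)

0.22 2.44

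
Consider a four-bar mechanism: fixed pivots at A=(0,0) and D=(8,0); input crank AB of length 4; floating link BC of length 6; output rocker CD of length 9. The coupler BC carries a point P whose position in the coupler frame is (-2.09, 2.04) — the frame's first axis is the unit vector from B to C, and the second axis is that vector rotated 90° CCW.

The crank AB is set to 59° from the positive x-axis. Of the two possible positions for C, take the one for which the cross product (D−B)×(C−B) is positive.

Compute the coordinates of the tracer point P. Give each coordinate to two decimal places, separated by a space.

-0.77 2.71

A=(0,0), D=(8.00,0)
B = A + 4.00·(cos59°, sin59°) = (2.0602, 3.4287)
|BD| = 6.8584
circle(B,6.00) ∩ circle(D,9.00): a=0.1485, h=5.9982
  candidates: C₊=(5.1874,8.5492) cross=41.138; C₋=(-0.8098,-1.8404) cross=-41.138
  mode + wants cross > 0 → take C=(5.1874,8.5492) (cross=41.138)
ex = (C−B)/|BC| = (0.5212,0.8534); ey = (-0.8534,0.5212)
P = B + -2.09·ex + 2.04·ey = (-0.7702,2.7083)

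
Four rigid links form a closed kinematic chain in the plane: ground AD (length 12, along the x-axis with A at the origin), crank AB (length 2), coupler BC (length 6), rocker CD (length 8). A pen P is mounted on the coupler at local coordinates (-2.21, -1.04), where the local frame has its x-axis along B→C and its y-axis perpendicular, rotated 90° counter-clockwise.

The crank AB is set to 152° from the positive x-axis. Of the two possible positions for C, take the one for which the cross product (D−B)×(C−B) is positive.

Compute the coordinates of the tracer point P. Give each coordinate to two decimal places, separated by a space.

A=(0,0), D=(12.00,0)
B = A + 2.00·(cos152°, sin152°) = (-1.7659, 0.9389)
|BD| = 13.7979
circle(B,6.00) ∩ circle(D,8.00): a=5.8843, h=1.1727
  candidates: C₊=(4.1846,1.7085) cross=16.180; C₋=(4.0250,-0.6314) cross=-16.180
  mode + wants cross > 0 → take C=(4.1846,1.7085) (cross=16.180)
ex = (C−B)/|BC| = (0.9917,0.1283); ey = (-0.1283,0.9917)
P = B + -2.21·ex + -1.04·ey = (-3.8243,-0.3759)

-3.82 -0.38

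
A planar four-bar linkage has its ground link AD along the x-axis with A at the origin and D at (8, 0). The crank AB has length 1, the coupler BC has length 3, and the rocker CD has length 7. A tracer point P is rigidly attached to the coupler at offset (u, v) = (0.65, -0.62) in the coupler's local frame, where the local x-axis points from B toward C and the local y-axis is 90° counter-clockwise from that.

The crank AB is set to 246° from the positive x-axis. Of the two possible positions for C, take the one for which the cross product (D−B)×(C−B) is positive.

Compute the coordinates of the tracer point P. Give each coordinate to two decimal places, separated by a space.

0.46 -0.69

A=(0,0), D=(8.00,0)
B = A + 1.00·(cos246°, sin246°) = (-0.4067, -0.9135)
|BD| = 8.4562
circle(B,3.00) ∩ circle(D,7.00): a=1.8630, h=2.3514
  candidates: C₊=(1.1913,1.6254) cross=19.884; C₋=(1.6994,-3.0500) cross=-19.884
  mode + wants cross > 0 → take C=(1.1913,1.6254) (cross=19.884)
ex = (C−B)/|BC| = (0.5327,0.8463); ey = (-0.8463,0.5327)
P = B + 0.65·ex + -0.62·ey = (0.4642,-0.6937)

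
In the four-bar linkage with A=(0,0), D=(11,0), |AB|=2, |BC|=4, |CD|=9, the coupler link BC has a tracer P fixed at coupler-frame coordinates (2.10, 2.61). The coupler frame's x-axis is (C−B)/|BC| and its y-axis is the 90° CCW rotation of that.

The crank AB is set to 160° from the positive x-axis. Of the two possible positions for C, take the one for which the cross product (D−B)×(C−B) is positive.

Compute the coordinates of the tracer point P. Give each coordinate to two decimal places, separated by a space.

-0.15 3.55

A=(0,0), D=(11.00,0)
B = A + 2.00·(cos160°, sin160°) = (-1.8794, 0.6840)
|BD| = 12.8975
circle(B,4.00) ∩ circle(D,9.00): a=3.9289, h=0.7508
  candidates: C₊=(2.0838,1.2254) cross=9.683; C₋=(2.0042,-0.2741) cross=-9.683
  mode + wants cross > 0 → take C=(2.0838,1.2254) (cross=9.683)
ex = (C−B)/|BC| = (0.9908,0.1353); ey = (-0.1353,0.9908)
P = B + 2.10·ex + 2.61·ey = (-0.1519,3.5542)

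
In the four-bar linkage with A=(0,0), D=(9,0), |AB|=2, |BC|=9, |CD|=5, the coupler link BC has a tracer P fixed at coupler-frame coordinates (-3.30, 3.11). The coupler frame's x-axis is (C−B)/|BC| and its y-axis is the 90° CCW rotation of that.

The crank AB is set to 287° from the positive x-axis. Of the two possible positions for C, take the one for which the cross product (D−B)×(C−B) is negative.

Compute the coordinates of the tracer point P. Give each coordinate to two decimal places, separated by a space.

-1.45 2.14

A=(0,0), D=(9.00,0)
B = A + 2.00·(cos287°, sin287°) = (0.5847, -1.9126)
|BD| = 8.6299
circle(B,9.00) ∩ circle(D,5.00): a=7.5595, h=4.8841
  candidates: C₊=(6.8738,4.5254) cross=42.149; C₋=(9.0387,-4.9999) cross=-42.149
  mode - wants cross < 0 → take C=(9.0387,-4.9999) (cross=-42.149)
ex = (C−B)/|BC| = (0.9393,-0.3430); ey = (0.3430,0.9393)
P = B + -3.30·ex + 3.11·ey = (-1.4482,2.1407)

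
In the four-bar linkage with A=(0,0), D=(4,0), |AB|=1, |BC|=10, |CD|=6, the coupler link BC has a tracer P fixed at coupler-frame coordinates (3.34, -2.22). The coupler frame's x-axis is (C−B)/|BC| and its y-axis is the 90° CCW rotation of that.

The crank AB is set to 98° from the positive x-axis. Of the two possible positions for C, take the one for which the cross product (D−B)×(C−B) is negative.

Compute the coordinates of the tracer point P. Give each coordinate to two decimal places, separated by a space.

1.72 -2.56

A=(0,0), D=(4.00,0)
B = A + 1.00·(cos98°, sin98°) = (-0.1392, 0.9903)
|BD| = 4.2560
circle(B,10.00) ∩ circle(D,6.00): a=9.6468, h=2.6342
  candidates: C₊=(9.8558,1.3076) cross=11.211; C₋=(8.6300,-3.8162) cross=-11.211
  mode - wants cross < 0 → take C=(8.6300,-3.8162) (cross=-11.211)
ex = (C−B)/|BC| = (0.8769,-0.4806); ey = (0.4806,0.8769)
P = B + 3.34·ex + -2.22·ey = (1.7227,-2.5618)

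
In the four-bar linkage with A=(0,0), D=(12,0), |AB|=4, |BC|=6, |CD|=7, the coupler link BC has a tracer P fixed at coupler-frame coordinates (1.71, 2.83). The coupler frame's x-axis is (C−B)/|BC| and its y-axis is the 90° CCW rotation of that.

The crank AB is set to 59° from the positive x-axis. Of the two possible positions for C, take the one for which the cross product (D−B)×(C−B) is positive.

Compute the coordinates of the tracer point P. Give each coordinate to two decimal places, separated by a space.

2.68 6.68

A=(0,0), D=(12.00,0)
B = A + 4.00·(cos59°, sin59°) = (2.0602, 3.4287)
|BD| = 10.5146
circle(B,6.00) ∩ circle(D,7.00): a=4.6391, h=3.8051
  candidates: C₊=(7.6865,5.5130) cross=40.009; C₋=(5.2049,-1.6812) cross=-40.009
  mode + wants cross > 0 → take C=(7.6865,5.5130) (cross=40.009)
ex = (C−B)/|BC| = (0.9377,0.3474); ey = (-0.3474,0.9377)
P = B + 1.71·ex + 2.83·ey = (2.6805,6.6765)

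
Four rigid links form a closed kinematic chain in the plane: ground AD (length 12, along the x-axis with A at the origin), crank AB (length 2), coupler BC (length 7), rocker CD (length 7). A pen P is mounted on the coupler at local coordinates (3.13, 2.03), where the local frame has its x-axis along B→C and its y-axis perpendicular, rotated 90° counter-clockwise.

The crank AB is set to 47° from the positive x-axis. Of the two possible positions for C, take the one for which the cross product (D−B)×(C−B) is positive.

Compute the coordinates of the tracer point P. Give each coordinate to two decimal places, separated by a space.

2.94 4.85

A=(0,0), D=(12.00,0)
B = A + 2.00·(cos47°, sin47°) = (1.3640, 1.4627)
|BD| = 10.7361
circle(B,7.00) ∩ circle(D,7.00): a=5.3681, h=4.4927
  candidates: C₊=(7.2941,5.1821) cross=48.234; C₋=(6.0699,-3.7194) cross=-48.234
  mode + wants cross > 0 → take C=(7.2941,5.1821) (cross=48.234)
ex = (C−B)/|BC| = (0.8472,0.5313); ey = (-0.5313,0.8472)
P = B + 3.13·ex + 2.03·ey = (2.9370,4.8455)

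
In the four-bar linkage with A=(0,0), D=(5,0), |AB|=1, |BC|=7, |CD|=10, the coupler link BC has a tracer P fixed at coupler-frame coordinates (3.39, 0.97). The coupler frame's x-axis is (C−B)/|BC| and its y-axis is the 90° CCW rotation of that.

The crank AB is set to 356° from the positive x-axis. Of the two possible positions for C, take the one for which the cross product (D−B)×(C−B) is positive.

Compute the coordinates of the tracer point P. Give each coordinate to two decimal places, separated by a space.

-1.91 1.92

A=(0,0), D=(5.00,0)
B = A + 1.00·(cos356°, sin356°) = (0.9976, -0.0698)
|BD| = 4.0030
circle(B,7.00) ∩ circle(D,10.00): a=-4.3686, h=5.4695
  candidates: C₊=(-3.4657,5.3228) cross=21.895; C₋=(-3.2751,-5.6145) cross=-21.895
  mode + wants cross > 0 → take C=(-3.4657,5.3228) (cross=21.895)
ex = (C−B)/|BC| = (-0.6376,0.7704); ey = (-0.7704,-0.6376)
P = B + 3.39·ex + 0.97·ey = (-1.9112,1.9233)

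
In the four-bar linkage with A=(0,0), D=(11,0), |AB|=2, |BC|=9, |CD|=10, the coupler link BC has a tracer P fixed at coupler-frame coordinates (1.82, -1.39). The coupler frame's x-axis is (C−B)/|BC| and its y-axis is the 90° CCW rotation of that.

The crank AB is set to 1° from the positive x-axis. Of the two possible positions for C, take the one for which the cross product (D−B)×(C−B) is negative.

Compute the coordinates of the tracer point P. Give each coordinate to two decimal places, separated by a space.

1.40 -2.18

A=(0,0), D=(11.00,0)
B = A + 2.00·(cos1°, sin1°) = (1.9997, 0.0349)
|BD| = 9.0004
circle(B,9.00) ∩ circle(D,10.00): a=3.4447, h=8.3147
  candidates: C₊=(5.4766,8.3362) cross=74.835; C₋=(5.4121,-8.2931) cross=-74.835
  mode - wants cross < 0 → take C=(5.4121,-8.2931) (cross=-74.835)
ex = (C−B)/|BC| = (0.3792,-0.9253); ey = (0.9253,0.3792)
P = B + 1.82·ex + -1.39·ey = (1.4035,-2.1762)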